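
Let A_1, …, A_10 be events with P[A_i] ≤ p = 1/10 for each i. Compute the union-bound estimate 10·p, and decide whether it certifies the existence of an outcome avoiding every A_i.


Union bound: P[∪_{i=1}^{10} A_i] ≤ Σ_i P[A_i] ≤ 10·p = 10·(1/10) = 1.
Numerically: 1 ≈ 1.0000.
Is 1 < 1? NO.
Since the bound 1 is ≥ 1, the union bound is uninformative here; it does NOT by itself certify existence.

10·p = 1 ≈ 1.0000; existence NOT certified by the union bound.


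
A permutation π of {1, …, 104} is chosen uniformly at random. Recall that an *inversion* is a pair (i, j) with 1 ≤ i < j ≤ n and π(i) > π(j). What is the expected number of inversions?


Write X = Σ X_I over the C(104, 2) = 5356 pairs i < j, with X_I the indicator of one inversion.
There are 5356 indicators.
For each fixed pair i < j, the values π(i) and π(j) are two distinct elements of {1, …, 104} in uniformly random order; by symmetry P[π(i) > π(j)] = 1/2.
By linearity: E[X] = 5356 · (1/2) = C(104, 2) · (1/2) = 5356/2 = 2678 ≈ 2678.000.

E[X] = 2678 = 2678.000.


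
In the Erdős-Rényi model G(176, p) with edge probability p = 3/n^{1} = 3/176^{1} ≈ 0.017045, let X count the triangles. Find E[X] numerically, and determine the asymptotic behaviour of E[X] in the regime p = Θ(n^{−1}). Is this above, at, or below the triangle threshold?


Number of potential triangles: C(176, 3) = 893200.
Each occurs with probability p³ ≈ (0.017045)³ ≈ 4.9525146e-06.
By linearity: E[X] = C(176, 3)·p³ ≈ 893200 · 4.9525146e-06 ≈ 4.42359.
Here α = 1, so p = 3/n is exactly at the triangle threshold p ~ 1/n. Asymptotically E[X] → c³/6 = 3³/6 = 9/2 ≈ 4.50000, a bounded constant. In this regime the triangle count is asymptotically Poisson(c³/6).

E[X] ≈ 4.42359; in regime p = Θ(1/n^{1}) E[X] stays bounded (at the triangle threshold p ~ 1/n).


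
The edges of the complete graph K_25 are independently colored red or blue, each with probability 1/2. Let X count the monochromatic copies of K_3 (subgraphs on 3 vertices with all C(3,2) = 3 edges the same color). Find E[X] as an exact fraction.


Let X = Σ_S X_S over the C(25, 3) = 2300 subsets S of size 3, where X_S = 1 if the K_3 on S is monochromatic.
For a fixed S, the K_3 on S has C(3, 2) = 3 edges. P[all 3 edges red] = (1/2)^3, and likewise for blue, so P[monochromatic] = 2·(1/2)^3 = 2^{1 − 3} = 1/4.
Summing: E[X] = C(25, 3) · 2^{1 − 3} = 2300 · 1/4 = 575.
Numerically: E[X] ≈ 575.000.

E[X] = C(25,3)·2^(1−C(3,2)) = 575 ≈ 575.000.


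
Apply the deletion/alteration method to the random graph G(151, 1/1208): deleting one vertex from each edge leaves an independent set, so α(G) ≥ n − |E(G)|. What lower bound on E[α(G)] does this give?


E[|E(G)|] = C(151, 2)·p = 11325 · (1/1208) = 75/8.
E[α(G)] ≥ n − E[|E(G)|] = 151 − 75/8 = 1133/8.
Numerically: ≈ 141.625.
(This is only a lower bound; the true E[α(G)] may be larger.)

E[α(G)] ≥ 1133/8 ≈ 141.625.


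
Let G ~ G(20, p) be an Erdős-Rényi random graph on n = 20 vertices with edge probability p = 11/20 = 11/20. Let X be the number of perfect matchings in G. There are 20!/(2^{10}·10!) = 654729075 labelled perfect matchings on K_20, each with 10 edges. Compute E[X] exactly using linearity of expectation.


K_20 has 20!/(2^{10}·10!) = 654729075 labelled perfect matchings.
For each such perfect matching H, let X_H = 1 if all 10 edges of H are present in G. Then P[X_H = 1] = p^{10} = (11/20)^{10} = 25937424601/10240000000000.
Summing the indicators: E[X] = Σ_H E[X_H] = 654729075 · p^{10} = 654729075 · 25937424601/10240000000000 = 679279440675798963/409600000000.
Numerically: E[X] ≈ 1.6584e+06.

E[X] = 654729075 · (11/20)^{10} = 679279440675798963/409600000000 ≈ 1.6584e+06.


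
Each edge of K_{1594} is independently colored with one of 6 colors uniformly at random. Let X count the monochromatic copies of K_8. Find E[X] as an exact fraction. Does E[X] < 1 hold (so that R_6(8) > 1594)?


E[X] = C(1594, 8) · 6^{1 − 28} = 1015652773590544255167 · 6^{−27} = 1015652773590544255167/1023490369077469249536.
As a reduced fraction: E[X] = 37616769392242379821/37907050706572935168 ≈ 0.992342.
Is E[X] < 1? YES.
Since E[X] < 1, there exists a 6-coloring of K_{1594} with no monochromatic K_8; hence R_6(8) > 1594.

E[X] = 37616769392242379821/37907050706572935168 ≈ 0.992342; E[X] < 1, so R_6(8) > 1594.


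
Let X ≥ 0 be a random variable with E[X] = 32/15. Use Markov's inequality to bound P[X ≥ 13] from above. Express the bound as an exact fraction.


μ = E[X] = 32/15, a = 13.
Markov: P[X ≥ 13] ≤ μ/a = (32/15)/13 = 32/195.
Numerically: ≈ 0.16410.
(Since a = 13 > μ = 2.13333, the bound 32/195 is < 1 and informative.)

P[X ≥ 13] ≤ 32/195 ≈ 0.16410.


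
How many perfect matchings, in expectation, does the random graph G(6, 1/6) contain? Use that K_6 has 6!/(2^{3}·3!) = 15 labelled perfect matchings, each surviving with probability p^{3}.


K_6 has 6!/(2^{3}·3!) = 15 labelled perfect matchings.
For each such perfect matching H, let X_H = 1 if all 3 edges of H are present in G. Then P[X_H = 1] = p^{3} = (1/6)^{3} = 1/216.
By linearity: E[X] = Σ_H E[X_H] = 15 · p^{3} = 15 · 1/216 = 5/72.
Numerically: E[X] ≈ 0.06944.

E[X] = 15 · (1/6)^{3} = 5/72 ≈ 0.06944.


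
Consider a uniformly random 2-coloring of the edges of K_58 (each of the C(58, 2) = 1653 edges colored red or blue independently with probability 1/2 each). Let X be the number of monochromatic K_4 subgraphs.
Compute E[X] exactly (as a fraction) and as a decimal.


Let X = Σ_S X_S over the C(58, 4) = 424270 subsets S of size 4, where X_S = 1 if the K_4 on S is monochromatic.
For a fixed S, the K_4 on S has C(4, 2) = 6 edges. P[all 6 edges red] = (1/2)^6, and likewise for blue, so P[monochromatic] = 2·(1/2)^6 = 2^{1 − 6} = 1/32.
By linearity: E[X] = C(58, 4) · 2^{1 − 6} = 424270 · 1/32 = 212135/16.
Numerically: E[X] ≈ 13258.4375.

E[X] = C(58,4)·2^(1−C(4,2)) = 212135/16 ≈ 13258.4375.


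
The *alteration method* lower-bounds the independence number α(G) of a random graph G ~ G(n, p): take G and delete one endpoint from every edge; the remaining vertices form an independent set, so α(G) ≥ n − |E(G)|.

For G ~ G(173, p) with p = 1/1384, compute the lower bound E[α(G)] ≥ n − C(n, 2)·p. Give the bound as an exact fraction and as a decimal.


E[|E(G)|] = C(173, 2)·p = 14878 · (1/1384) = 43/4.
E[α(G)] ≥ n − E[|E(G)|] = 173 − 43/4 = 649/4.
Numerically: ≈ 162.250000.
(This is only a lower bound; the true E[α(G)] may be larger.)

E[α(G)] ≥ 649/4 ≈ 162.250000.


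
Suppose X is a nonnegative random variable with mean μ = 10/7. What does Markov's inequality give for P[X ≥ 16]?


μ = E[X] = 10/7, a = 16.
Markov: P[X ≥ 16] ≤ μ/a = (10/7)/16 = 5/56.
Numerically: ≈ 0.0893.
(Since a = 16 > μ = 1.4286, the bound 5/56 is < 1 and informative.)

P[X ≥ 16] ≤ 5/56 ≈ 0.0893.


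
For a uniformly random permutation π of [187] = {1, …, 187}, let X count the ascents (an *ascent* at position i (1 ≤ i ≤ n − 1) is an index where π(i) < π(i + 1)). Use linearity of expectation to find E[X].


Write X = Σ X_I over i = 1, …, 186, with X_I the indicator of one ascent.
There are 186 indicators.
For each fixed i, the pair (π(i), π(i+1)) is a uniformly random ordered pair of distinct values from {1, …, 187}; by symmetry P[π(i) < π(i+1)] = 1/2.
By linearity: E[X] = 186 · (1/2) = (187 − 1) · (1/2) = 93 ≈ 93.000.

E[X] = 93 = 93.000.


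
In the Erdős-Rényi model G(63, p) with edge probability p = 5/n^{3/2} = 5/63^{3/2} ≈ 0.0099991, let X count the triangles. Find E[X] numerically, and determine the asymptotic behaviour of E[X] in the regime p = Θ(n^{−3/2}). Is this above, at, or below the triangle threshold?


Number of potential triangles: C(63, 3) = 39711.
Each occurs with probability p³ ≈ (0.0099991)³ ≈ 9.9971807e-07.
By linearity: E[X] = C(63, 3)·p³ ≈ 39711 · 9.9971807e-07 ≈ 0.03970.
Since α = 3/2 > 1, p = c/n^{3/2} = o(1/n) is below the triangle threshold p ~ 1/n. Asymptotically E[X] ~ (c³/6)·n^{3(1−α)} = (5³/6)·n^{-1.5} → 0, so by Markov's inequality G has no triangles w.h.p.

E[X] ≈ 0.03970; in regime p = Θ(1/n^{3/2}) E[X] tends to 0 (below the triangle threshold p ~ 1/n).


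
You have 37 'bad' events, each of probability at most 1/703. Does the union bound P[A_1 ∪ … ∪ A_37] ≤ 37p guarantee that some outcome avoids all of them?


Union bound: P[∪_{i=1}^{37} A_i] ≤ Σ_i P[A_i] ≤ 37·p = 37·(1/703) = 1/19.
Numerically: 1/19 ≈ 0.05263.
Is 1/19 < 1? YES.
Since P[∪ A_i] ≤ 1/19 < 1, the complement has P[∩ A_i^c] ≥ 1 − 1/19 = 18/19 > 0, so some outcome avoids every A_i.

37·p = 1/19 ≈ 0.05263; existence CERTIFIED by the union bound.


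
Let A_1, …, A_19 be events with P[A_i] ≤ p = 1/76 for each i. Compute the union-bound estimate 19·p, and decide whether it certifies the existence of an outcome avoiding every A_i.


Union bound: P[∪_{i=1}^{19} A_i] ≤ Σ_i P[A_i] ≤ 19·p = 19·(1/76) = 1/4.
Numerically: 1/4 ≈ 0.250000.
Is 1/4 < 1? YES.
Since P[∪ A_i] ≤ 1/4 < 1, the complement has P[∩ A_i^c] ≥ 1 − 1/4 = 3/4 > 0, so some outcome avoids every A_i.

19·p = 1/4 ≈ 0.250000; existence CERTIFIED by the union bound.


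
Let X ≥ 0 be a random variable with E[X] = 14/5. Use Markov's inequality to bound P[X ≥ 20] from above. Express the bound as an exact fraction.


μ = E[X] = 14/5, a = 20.
Markov: P[X ≥ 20] ≤ μ/a = (14/5)/20 = 7/50.
Numerically: ≈ 0.140.
(Since a = 20 > μ = 2.800, the bound 7/50 is < 1 and informative.)

P[X ≥ 20] ≤ 7/50 ≈ 0.140.


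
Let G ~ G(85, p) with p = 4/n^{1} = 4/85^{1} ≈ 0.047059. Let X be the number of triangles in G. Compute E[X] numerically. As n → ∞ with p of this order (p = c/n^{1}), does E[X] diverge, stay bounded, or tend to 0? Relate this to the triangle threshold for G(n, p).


Number of potential triangles: C(85, 3) = 98770.
Each occurs with probability p³ ≈ (0.047059)³ ≈ 1.0421331e-04.
By linearity: E[X] = C(85, 3)·p³ ≈ 98770 · 1.0421331e-04 ≈ 10.29315.
Here α = 1, so p = 4/n is exactly at the triangle threshold p ~ 1/n. Asymptotically E[X] → c³/6 = 4³/6 = 32/3 ≈ 10.66667, a bounded constant. In this regime the triangle count is asymptotically Poisson(c³/6).

E[X] ≈ 10.29315; in regime p = Θ(1/n^{1}) E[X] stays bounded (at the triangle threshold p ~ 1/n).


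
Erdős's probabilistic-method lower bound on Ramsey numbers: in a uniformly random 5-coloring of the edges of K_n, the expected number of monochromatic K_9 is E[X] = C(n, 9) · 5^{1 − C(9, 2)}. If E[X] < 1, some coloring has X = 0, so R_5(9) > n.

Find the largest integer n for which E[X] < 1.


We need C(n, 9) · 5^{1 − 36} < 1, i.e. C(n, 9) < 5^{36 − 1} = 2910383045673370361328125.
Check values of n near the boundary:
  n = 2168: C(2168, 9) = 2867804175977929537095120; 2867804175977929537095120 < 2910383045673370361328125? YES
  n = 2169: C(2169, 9) = 2879753360044504243499683; 2879753360044504243499683 < 2910383045673370361328125? YES
  n = 2170: C(2170, 9) = 2891746779868845075610510; 2891746779868845075610510 < 2910383045673370361328125? YES
  n = 2171: C(2171, 9) = 2903784578674959601827205; 2903784578674959601827205 < 2910383045673370361328125? YES
  n = 2172: C(2172, 9) = 2915866900084148060642020; 2915866900084148060642020 < 2910383045673370361328125? NO
  n = 2173: C(2173, 9) = 2927993888115921319674265; 2927993888115921319674265 < 2910383045673370361328125? NO
  n = 2174: C(2174, 9) = 2940165687188920530702934; 2940165687188920530702934 < 2910383045673370361328125? NO
The largest n with C(n, 9) < 2910383045673370361328125 is n = 2171 (where E[X] = 580756915734991920365441/582076609134674072265625 ≈ 0.998). Hence R_5(9) > 2171, i.e. R_5(9) ≥ 2172.

Largest n = 2171; hence R_5(9) > 2171.


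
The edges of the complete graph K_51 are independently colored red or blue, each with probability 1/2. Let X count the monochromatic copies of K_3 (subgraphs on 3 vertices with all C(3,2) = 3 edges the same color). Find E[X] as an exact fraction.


Let X = Σ_S X_S over the C(51, 3) = 20825 subsets S of size 3, where X_S = 1 if the K_3 on S is monochromatic.
For a fixed S, the K_3 on S has C(3, 2) = 3 edges. P[all 3 edges red] = (1/2)^3, and likewise for blue, so P[monochromatic] = 2·(1/2)^3 = 2^{1 − 3} = 1/4.
By linearity: E[X] = C(51, 3) · 2^{1 − 3} = 20825 · 1/4 = 20825/4.
Numerically: E[X] ≈ 5206.250.

E[X] = C(51,3)·2^(1−C(3,2)) = 20825/4 ≈ 5206.250.


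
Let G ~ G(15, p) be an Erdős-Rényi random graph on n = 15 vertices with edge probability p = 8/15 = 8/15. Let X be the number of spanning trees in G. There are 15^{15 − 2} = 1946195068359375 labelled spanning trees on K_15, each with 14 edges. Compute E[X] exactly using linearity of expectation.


K_15 has 15^{15 − 2} = 1946195068359375 labelled spanning trees.
For each such spanning tree H, let X_H = 1 if all 14 edges of H are present in G. Then P[X_H = 1] = p^{14} = (8/15)^{14} = 4398046511104/29192926025390625.
Summing the indicators: E[X] = Σ_H E[X_H] = 1946195068359375 · p^{14} = 1946195068359375 · 4398046511104/29192926025390625 = 4398046511104/15.
Numerically: E[X] ≈ 2.93e+11.

E[X] = 1946195068359375 · (8/15)^{14} = 4398046511104/15 ≈ 2.93e+11.


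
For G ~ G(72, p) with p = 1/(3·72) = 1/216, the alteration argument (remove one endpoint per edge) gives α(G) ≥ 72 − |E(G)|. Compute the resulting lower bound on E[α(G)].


E[|E(G)|] = C(72, 2)·p = 2556 · (1/216) = 71/6.
E[α(G)] ≥ n − E[|E(G)|] = 72 − 71/6 = 361/6.
Numerically: ≈ 60.1667.
(This is only a lower bound; the true E[α(G)] may be larger.)

E[α(G)] ≥ 361/6 ≈ 60.1667.


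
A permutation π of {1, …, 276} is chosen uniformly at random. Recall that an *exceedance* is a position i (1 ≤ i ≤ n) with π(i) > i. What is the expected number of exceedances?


Write X = Σ_{i=1}^{276} X_i, where X_i = 1_{π(i) > i}.
For each fixed i, π(i) is uniform over {1, …, 276} (marginal of a uniform permutation), so P[π(i) > i] = (n − i)/n. Summing: Σ_{i=1}^{276} (n − i)/n = (0 + 1 + … + 275)/276 = 276(276 − 1)/(2·276) = (276 − 1)/2.
Hence E[X] = Σ_{i=1}^{276} (276 − i)/276 = 275/2 ≈ 137.5000.

E[X] = 275/2 = 137.5000.


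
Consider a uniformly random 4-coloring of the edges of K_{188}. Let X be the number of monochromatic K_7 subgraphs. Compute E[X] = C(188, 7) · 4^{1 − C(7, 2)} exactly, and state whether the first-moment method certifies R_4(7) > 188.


E[X] = C(188, 7) · 4^{1 − 21} = 1470936391496 · 4^{−20} = 1470936391496/1099511627776.
As a reduced fraction: E[X] = 183867048937/137438953472 ≈ 1.3378089.
Is E[X] < 1? NO.
Since E[X] ≥ 1, the first-moment bound is inconclusive at n = 188; it does NOT by itself certify R_4(7) > 188.

E[X] = 183867048937/137438953472 ≈ 1.3378089; E[X] ≥ 1; first-moment method inconclusive here.


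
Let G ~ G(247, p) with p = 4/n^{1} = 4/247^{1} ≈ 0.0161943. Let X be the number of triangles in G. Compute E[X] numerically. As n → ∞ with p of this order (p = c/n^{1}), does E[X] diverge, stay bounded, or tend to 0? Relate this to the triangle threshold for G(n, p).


Number of potential triangles: C(247, 3) = 2481115.
Each occurs with probability p³ ≈ (0.0161943)³ ≈ 4.24706702e-06.
By linearity: E[X] = C(247, 3)·p³ ≈ 2481115 · 4.24706702e-06 ≈ 10.537462.
Here α = 1, so p = 4/n is exactly at the triangle threshold p ~ 1/n. Asymptotically E[X] → c³/6 = 4³/6 = 32/3 ≈ 10.666667, a bounded constant. In this regime the triangle count is asymptotically Poisson(c³/6).

E[X] ≈ 10.537462; in regime p = Θ(1/n^{1}) E[X] stays bounded (at the triangle threshold p ~ 1/n).


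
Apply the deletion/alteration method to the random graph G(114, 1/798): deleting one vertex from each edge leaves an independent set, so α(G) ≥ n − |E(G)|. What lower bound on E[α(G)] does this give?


E[|E(G)|] = C(114, 2)·p = 6441 · (1/798) = 113/14.
E[α(G)] ≥ n − E[|E(G)|] = 114 − 113/14 = 1483/14.
Numerically: ≈ 105.928571.
(This is only a lower bound; the true E[α(G)] may be larger.)

E[α(G)] ≥ 1483/14 ≈ 105.928571.


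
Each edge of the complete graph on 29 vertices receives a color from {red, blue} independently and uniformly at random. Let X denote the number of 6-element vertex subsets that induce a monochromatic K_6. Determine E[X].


Let X = Σ_S X_S over the C(29, 6) = 475020 subsets S of size 6, where X_S = 1 if the K_6 on S is monochromatic.
For a fixed S, the K_6 on S has C(6, 2) = 15 edges. P[all 15 edges red] = (1/2)^15, and likewise for blue, so P[monochromatic] = 2·(1/2)^15 = 2^{1 − 15} = 1/16384.
Summing: E[X] = C(29, 6) · 2^{1 − 15} = 475020 · 1/16384 = 118755/4096.
Numerically: E[X] ≈ 28.99292.

E[X] = C(29,6)·2^(1−C(6,2)) = 118755/4096 ≈ 28.99292.


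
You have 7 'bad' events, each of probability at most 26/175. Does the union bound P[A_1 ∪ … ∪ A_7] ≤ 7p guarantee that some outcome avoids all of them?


Union bound: P[∪_{i=1}^{7} A_i] ≤ Σ_i P[A_i] ≤ 7·p = 7·(26/175) = 26/25.
Numerically: 26/25 ≈ 1.0400000.
Is 26/25 < 1? NO.
Since the bound 26/25 is ≥ 1, the union bound is uninformative here; it does NOT by itself certify existence.

7·p = 26/25 ≈ 1.0400000; existence NOT certified by the union bound.


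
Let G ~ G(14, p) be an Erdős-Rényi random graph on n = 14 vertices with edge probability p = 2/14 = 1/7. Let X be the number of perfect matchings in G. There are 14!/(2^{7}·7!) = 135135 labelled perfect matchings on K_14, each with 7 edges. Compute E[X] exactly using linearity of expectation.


K_14 has 14!/(2^{7}·7!) = 135135 labelled perfect matchings.
For each such perfect matching H, let X_H = 1 if all 7 edges of H are present in G. Then P[X_H = 1] = p^{7} = (1/7)^{7} = 1/823543.
By linearity: E[X] = Σ_H E[X_H] = 135135 · p^{7} = 135135 · 1/823543 = 19305/117649.
Numerically: E[X] ≈ 0.164.

E[X] = 135135 · (1/7)^{7} = 19305/117649 ≈ 0.164.


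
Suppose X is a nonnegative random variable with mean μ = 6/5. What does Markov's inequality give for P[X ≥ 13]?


μ = E[X] = 6/5, a = 13.
Markov: P[X ≥ 13] ≤ μ/a = (6/5)/13 = 6/65.
Numerically: ≈ 0.092308.
(Since a = 13 > μ = 1.200000, the bound 6/65 is < 1 and informative.)

P[X ≥ 13] ≤ 6/65 ≈ 0.092308.


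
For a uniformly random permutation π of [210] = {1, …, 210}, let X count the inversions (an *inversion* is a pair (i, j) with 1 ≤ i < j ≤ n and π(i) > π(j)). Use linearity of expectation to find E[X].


Write X = Σ X_I over the C(210, 2) = 21945 pairs i < j, with X_I the indicator of one inversion.
There are 21945 indicators.
For each fixed pair i < j, the values π(i) and π(j) are two distinct elements of {1, …, 210} in uniformly random order; by symmetry P[π(i) > π(j)] = 1/2.
By linearity: E[X] = 21945 · (1/2) = C(210, 2) · (1/2) = 21945/2 = 21945/2 ≈ 10972.5000.

E[X] = 21945/2 = 10972.5000.


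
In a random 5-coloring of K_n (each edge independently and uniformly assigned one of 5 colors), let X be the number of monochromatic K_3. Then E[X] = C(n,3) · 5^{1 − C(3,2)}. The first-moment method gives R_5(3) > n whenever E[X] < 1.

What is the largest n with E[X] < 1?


We need C(n, 3) · 5^{1 − 3} < 1, i.e. C(n, 3) < 5^{3 − 1} = 25.
Check values of n near the boundary:
  n = 3: C(3, 3) = 1; 1 < 25? YES
  n = 4: C(4, 3) = 4; 4 < 25? YES
  n = 5: C(5, 3) = 10; 10 < 25? YES
  n = 6: C(6, 3) = 20; 20 < 25? YES
  n = 7: C(7, 3) = 35; 35 < 25? NO
  n = 8: C(8, 3) = 56; 56 < 25? NO
  n = 9: C(9, 3) = 84; 84 < 25? NO
The largest n with C(n, 3) < 25 is n = 6 (where E[X] = 4/5 ≈ 0.8000000). Hence R_5(3) > 6, i.e. R_5(3) ≥ 7.

Largest n = 6; hence R_5(3) > 6.


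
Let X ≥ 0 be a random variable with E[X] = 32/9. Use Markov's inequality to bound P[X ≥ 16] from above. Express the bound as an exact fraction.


μ = E[X] = 32/9, a = 16.
Markov: P[X ≥ 16] ≤ μ/a = (32/9)/16 = 2/9.
Numerically: ≈ 0.22222.
(Since a = 16 > μ = 3.55556, the bound 2/9 is < 1 and informative.)

P[X ≥ 16] ≤ 2/9 ≈ 0.22222.


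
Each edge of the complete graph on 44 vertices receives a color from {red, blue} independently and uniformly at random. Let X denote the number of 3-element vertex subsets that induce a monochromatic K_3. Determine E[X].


Let X = Σ_S X_S over the C(44, 3) = 13244 subsets S of size 3, where X_S = 1 if the K_3 on S is monochromatic.
For a fixed S, the K_3 on S has C(3, 2) = 3 edges. P[all 3 edges red] = (1/2)^3, and likewise for blue, so P[monochromatic] = 2·(1/2)^3 = 2^{1 − 3} = 1/4.
By linearity of expectation: E[X] = C(44, 3) · 2^{1 − 3} = 13244 · 1/4 = 3311.
Numerically: E[X] ≈ 3311.0000.

E[X] = C(44,3)·2^(1−C(3,2)) = 3311 ≈ 3311.0000.


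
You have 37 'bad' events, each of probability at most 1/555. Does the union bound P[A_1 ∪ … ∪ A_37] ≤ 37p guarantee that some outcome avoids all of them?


Union bound: P[∪_{i=1}^{37} A_i] ≤ Σ_i P[A_i] ≤ 37·p = 37·(1/555) = 1/15.
Numerically: 1/15 ≈ 0.066667.
Is 1/15 < 1? YES.
Since P[∪ A_i] ≤ 1/15 < 1, the complement has P[∩ A_i^c] ≥ 1 − 1/15 = 14/15 > 0, so some outcome avoids every A_i.

37·p = 1/15 ≈ 0.066667; existence CERTIFIED by the union bound.


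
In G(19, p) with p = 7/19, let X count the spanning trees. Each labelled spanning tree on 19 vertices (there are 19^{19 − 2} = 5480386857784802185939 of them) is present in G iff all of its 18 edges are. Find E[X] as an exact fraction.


K_19 has 19^{19 − 2} = 5480386857784802185939 labelled spanning trees.
For each such spanning tree H, let X_H = 1 if all 18 edges of H are present in G. Then P[X_H = 1] = p^{18} = (7/19)^{18} = 1628413597910449/104127350297911241532841.
By linearity of expectation: E[X] = Σ_H E[X_H] = 5480386857784802185939 · p^{18} = 5480386857784802185939 · 1628413597910449/104127350297911241532841 = 1628413597910449/19.
Numerically: E[X] ≈ 8.5706e+13.

E[X] = 5480386857784802185939 · (7/19)^{18} = 1628413597910449/19 ≈ 8.5706e+13.


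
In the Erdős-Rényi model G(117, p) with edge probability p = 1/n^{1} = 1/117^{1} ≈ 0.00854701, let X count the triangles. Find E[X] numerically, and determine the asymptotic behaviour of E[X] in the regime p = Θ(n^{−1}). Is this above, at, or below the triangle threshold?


Number of potential triangles: C(117, 3) = 260130.
Each occurs with probability p³ ≈ (0.00854701)³ ≈ 6.24370556e-07.
By linearity: E[X] = C(117, 3)·p³ ≈ 260130 · 6.24370556e-07 ≈ 0.162418.
Here α = 1, so p = 1/n is exactly at the triangle threshold p ~ 1/n. Asymptotically E[X] → c³/6 = 1³/6 = 1/6 ≈ 0.166667, a bounded constant. In this regime the triangle count is asymptotically Poisson(c³/6).

E[X] ≈ 0.162418; in regime p = Θ(1/n^{1}) E[X] stays bounded (at the triangle threshold p ~ 1/n).


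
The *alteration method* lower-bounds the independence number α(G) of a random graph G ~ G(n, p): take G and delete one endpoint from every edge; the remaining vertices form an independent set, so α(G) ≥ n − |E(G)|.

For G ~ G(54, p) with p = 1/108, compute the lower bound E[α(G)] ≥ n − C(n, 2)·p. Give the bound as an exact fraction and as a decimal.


E[|E(G)|] = C(54, 2)·p = 1431 · (1/108) = 53/4.
E[α(G)] ≥ n − E[|E(G)|] = 54 − 53/4 = 163/4.
Numerically: ≈ 40.750.
(This is only a lower bound; the true E[α(G)] may be larger.)

E[α(G)] ≥ 163/4 ≈ 40.750.


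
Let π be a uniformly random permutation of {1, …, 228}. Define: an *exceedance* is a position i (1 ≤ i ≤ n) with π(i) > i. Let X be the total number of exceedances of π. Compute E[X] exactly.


Write X = Σ_{i=1}^{228} X_i, where X_i = 1_{π(i) > i}.
For each fixed i, π(i) is uniform over {1, …, 228} (marginal of a uniform permutation), so P[π(i) > i] = (n − i)/n. Summing: Σ_{i=1}^{228} (n − i)/n = (0 + 1 + … + 227)/228 = 228(228 − 1)/(2·228) = (228 − 1)/2.
Hence E[X] = Σ_{i=1}^{228} (228 − i)/228 = 227/2 ≈ 113.500000.

E[X] = 227/2 = 113.500000.


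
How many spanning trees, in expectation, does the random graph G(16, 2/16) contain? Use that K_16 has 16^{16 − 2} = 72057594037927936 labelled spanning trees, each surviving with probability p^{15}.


K_16 has 16^{16 − 2} = 72057594037927936 labelled spanning trees.
For each such spanning tree H, let X_H = 1 if all 15 edges of H are present in G. Then P[X_H = 1] = p^{15} = (1/8)^{15} = 1/35184372088832.
Summing the indicators: E[X] = Σ_H E[X_H] = 72057594037927936 · p^{15} = 72057594037927936 · 1/35184372088832 = 2048.
Numerically: E[X] ≈ 2048.

E[X] = 72057594037927936 · (1/8)^{15} = 2048 ≈ 2048.


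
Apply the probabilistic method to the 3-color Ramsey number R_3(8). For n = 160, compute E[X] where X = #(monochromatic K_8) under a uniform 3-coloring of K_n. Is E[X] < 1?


E[X] = C(160, 8) · 3^{1 − 28} = 8917061687820 · 3^{−27} = 8917061687820/7625597484987.
As a reduced fraction: E[X] = 990784631980/847288609443 ≈ 1.16936.
Is E[X] < 1? NO.
Since E[X] ≥ 1, the first-moment bound is inconclusive at n = 160; it does NOT by itself certify R_3(8) > 160.

E[X] = 990784631980/847288609443 ≈ 1.16936; E[X] ≥ 1; first-moment method inconclusive here.


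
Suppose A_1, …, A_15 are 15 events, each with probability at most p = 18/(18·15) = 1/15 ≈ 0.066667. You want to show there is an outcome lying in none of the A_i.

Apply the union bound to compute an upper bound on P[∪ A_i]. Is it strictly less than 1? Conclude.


Union bound: P[∪_{i=1}^{15} A_i] ≤ Σ_i P[A_i] ≤ 15·p = 15·(1/15) = 1.
Numerically: 1 ≈ 1.000000.
Is 1 < 1? NO.
Since the bound 1 is ≥ 1, the union bound is uninformative here; it does NOT by itself certify existence.

15·p = 1 ≈ 1.000000; existence NOT certified by the union bound.


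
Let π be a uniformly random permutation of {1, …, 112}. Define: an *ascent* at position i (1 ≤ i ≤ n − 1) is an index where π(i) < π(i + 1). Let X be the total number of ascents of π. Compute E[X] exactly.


Write X = Σ X_I over i = 1, …, 111, with X_I the indicator of one ascent.
There are 111 indicators.
For each fixed i, the pair (π(i), π(i+1)) is a uniformly random ordered pair of distinct values from {1, …, 112}; by symmetry P[π(i) < π(i+1)] = 1/2.
By linearity: E[X] = 111 · (1/2) = (112 − 1) · (1/2) = 111/2 ≈ 55.500000.

E[X] = 111/2 = 55.500000.


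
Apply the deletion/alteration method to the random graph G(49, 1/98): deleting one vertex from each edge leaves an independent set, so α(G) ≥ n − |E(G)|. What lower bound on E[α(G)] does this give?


E[|E(G)|] = C(49, 2)·p = 1176 · (1/98) = 12.
E[α(G)] ≥ n − E[|E(G)|] = 49 − 12 = 37.
Numerically: ≈ 37.000000.
(This is only a lower bound; the true E[α(G)] may be larger.)

E[α(G)] ≥ 37 ≈ 37.000000.


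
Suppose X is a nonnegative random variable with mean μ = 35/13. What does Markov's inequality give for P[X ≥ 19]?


μ = E[X] = 35/13, a = 19.
Markov: P[X ≥ 19] ≤ μ/a = (35/13)/19 = 35/247.
Numerically: ≈ 0.14170.
(Since a = 19 > μ = 2.69231, the bound 35/247 is < 1 and informative.)

P[X ≥ 19] ≤ 35/247 ≈ 0.14170.


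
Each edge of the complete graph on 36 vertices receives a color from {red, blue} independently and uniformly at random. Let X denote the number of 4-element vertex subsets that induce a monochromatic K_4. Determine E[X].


Let X = Σ_S X_S over the C(36, 4) = 58905 subsets S of size 4, where X_S = 1 if the K_4 on S is monochromatic.
For a fixed S, the K_4 on S has C(4, 2) = 6 edges. P[all 6 edges red] = (1/2)^6, and likewise for blue, so P[monochromatic] = 2·(1/2)^6 = 2^{1 − 6} = 1/32.
By linearity of expectation: E[X] = C(36, 4) · 2^{1 − 6} = 58905 · 1/32 = 58905/32.
Numerically: E[X] ≈ 1840.7812.

E[X] = C(36,4)·2^(1−C(4,2)) = 58905/32 ≈ 1840.7812.


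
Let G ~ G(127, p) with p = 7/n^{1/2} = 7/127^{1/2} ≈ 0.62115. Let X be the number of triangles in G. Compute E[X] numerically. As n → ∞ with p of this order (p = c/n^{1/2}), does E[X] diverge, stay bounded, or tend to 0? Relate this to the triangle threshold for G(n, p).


Number of potential triangles: C(127, 3) = 333375.
Each occurs with probability p³ ≈ (0.62115)³ ≈ 2.39656128e-01.
By linearity: E[X] = C(127, 3)·p³ ≈ 333375 · 2.39656128e-01 ≈ 79895.361717.
Since α = 1/2 < 1, p = c/n^{1/2} ≫ 1/n is above the triangle threshold p ~ 1/n. Asymptotically E[X] ~ (c³/6)·n^{3(1−α)} = (7³/6)·n^{1.5} → ∞; triangles are abundant w.h.p.

E[X] ≈ 79895.361717; in regime p = Θ(1/n^{1/2}) E[X] diverges (above the triangle threshold p ~ 1/n).


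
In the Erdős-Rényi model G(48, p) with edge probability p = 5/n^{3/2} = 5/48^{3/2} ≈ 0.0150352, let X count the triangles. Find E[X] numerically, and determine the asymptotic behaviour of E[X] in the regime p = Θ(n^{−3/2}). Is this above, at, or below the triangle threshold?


Number of potential triangles: C(48, 3) = 17296.
Each occurs with probability p³ ≈ (0.0150352)³ ≈ 3.39879088e-06.
By linearity: E[X] = C(48, 3)·p³ ≈ 17296 · 3.39879088e-06 ≈ 0.058785.
Since α = 3/2 > 1, p = c/n^{3/2} = o(1/n) is below the triangle threshold p ~ 1/n. Asymptotically E[X] ~ (c³/6)·n^{3(1−α)} = (5³/6)·n^{-1.5} → 0, so by Markov's inequality G has no triangles w.h.p.

E[X] ≈ 0.058785; in regime p = Θ(1/n^{3/2}) E[X] tends to 0 (below the triangle threshold p ~ 1/n).


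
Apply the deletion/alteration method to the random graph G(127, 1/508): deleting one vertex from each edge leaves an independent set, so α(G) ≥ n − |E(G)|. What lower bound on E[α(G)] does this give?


E[|E(G)|] = C(127, 2)·p = 8001 · (1/508) = 63/4.
E[α(G)] ≥ n − E[|E(G)|] = 127 − 63/4 = 445/4.
Numerically: ≈ 111.25000.
(This is only a lower bound; the true E[α(G)] may be larger.)

E[α(G)] ≥ 445/4 ≈ 111.25000.


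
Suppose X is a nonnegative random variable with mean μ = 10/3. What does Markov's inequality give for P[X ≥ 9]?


μ = E[X] = 10/3, a = 9.
Markov: P[X ≥ 9] ≤ μ/a = (10/3)/9 = 10/27.
Numerically: ≈ 0.37037.
(Since a = 9 > μ = 3.33333, the bound 10/27 is < 1 and informative.)

P[X ≥ 9] ≤ 10/27 ≈ 0.37037.


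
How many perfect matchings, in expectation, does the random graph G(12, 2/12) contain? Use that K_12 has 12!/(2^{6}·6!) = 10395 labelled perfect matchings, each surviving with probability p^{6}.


K_12 has 12!/(2^{6}·6!) = 10395 labelled perfect matchings.
For each such perfect matching H, let X_H = 1 if all 6 edges of H are present in G. Then P[X_H = 1] = p^{6} = (1/6)^{6} = 1/46656.
By linearity: E[X] = Σ_H E[X_H] = 10395 · p^{6} = 10395 · 1/46656 = 385/1728.
Numerically: E[X] ≈ 0.2228.

E[X] = 10395 · (1/6)^{6} = 385/1728 ≈ 0.2228.


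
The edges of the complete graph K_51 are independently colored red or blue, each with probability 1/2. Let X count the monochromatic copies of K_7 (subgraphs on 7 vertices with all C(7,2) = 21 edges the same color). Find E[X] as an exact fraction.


Let X = Σ_S X_S over the C(51, 7) = 115775100 subsets S of size 7, where X_S = 1 if the K_7 on S is monochromatic.
For a fixed S, the K_7 on S has C(7, 2) = 21 edges. P[all 21 edges red] = (1/2)^21, and likewise for blue, so P[monochromatic] = 2·(1/2)^21 = 2^{1 − 21} = 1/1048576.
By linearity: E[X] = C(51, 7) · 2^{1 − 21} = 115775100 · 1/1048576 = 28943775/262144.
Numerically: E[X] ≈ 110.4117.

E[X] = C(51,7)·2^(1−C(7,2)) = 28943775/262144 ≈ 110.4117.


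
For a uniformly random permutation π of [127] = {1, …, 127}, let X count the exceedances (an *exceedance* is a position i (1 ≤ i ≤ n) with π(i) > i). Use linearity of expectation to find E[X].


Write X = Σ_{i=1}^{127} X_i, where X_i = 1_{π(i) > i}.
For each fixed i, π(i) is uniform over {1, …, 127} (marginal of a uniform permutation), so P[π(i) > i] = (n − i)/n. Summing: Σ_{i=1}^{127} (n − i)/n = (0 + 1 + … + 126)/127 = 127(127 − 1)/(2·127) = (127 − 1)/2.
Hence E[X] = Σ_{i=1}^{127} (127 − i)/127 = 63 ≈ 63.00000.

E[X] = 63 = 63.00000.


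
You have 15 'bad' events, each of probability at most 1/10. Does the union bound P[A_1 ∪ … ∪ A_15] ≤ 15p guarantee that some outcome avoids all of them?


Union bound: P[∪_{i=1}^{15} A_i] ≤ Σ_i P[A_i] ≤ 15·p = 15·(1/10) = 3/2.
Numerically: 3/2 ≈ 1.50000.
Is 3/2 < 1? NO.
Since the bound 3/2 is ≥ 1, the union bound is uninformative here; it does NOT by itself certify existence.

15·p = 3/2 ≈ 1.50000; existence NOT certified by the union bound.


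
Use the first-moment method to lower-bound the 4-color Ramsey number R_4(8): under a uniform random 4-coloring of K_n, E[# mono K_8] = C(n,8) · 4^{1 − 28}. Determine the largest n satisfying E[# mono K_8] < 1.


We need C(n, 8) · 4^{1 − 28} < 1, i.e. C(n, 8) < 4^{28 − 1} = 18014398509481984.
Check values of n near the boundary:
  n = 404: C(404, 8) = 16415071523485570; 16415071523485570 < 18014398509481984? YES
  n = 405: C(405, 8) = 16745853821188050; 16745853821188050 < 18014398509481984? YES
  n = 406: C(406, 8) = 17082453897995850; 17082453897995850 < 18014398509481984? YES
  n = 407: C(407, 8) = 17424959239309050; 17424959239309050 < 18014398509481984? YES
  n = 408: C(408, 8) = 17773458424095231; 17773458424095231 < 18014398509481984? YES
  n = 409: C(409, 8) = 18128041135797879; 18128041135797879 < 18014398509481984? NO
  n = 410: C(410, 8) = 18488798173326195; 18488798173326195 < 18014398509481984? NO
The largest n with C(n, 8) < 18014398509481984 is n = 408 (where E[X] = 17773458424095231/18014398509481984 ≈ 0.987). Hence R_4(8) > 408, i.e. R_4(8) ≥ 409.

Largest n = 408; hence R_4(8) > 408.


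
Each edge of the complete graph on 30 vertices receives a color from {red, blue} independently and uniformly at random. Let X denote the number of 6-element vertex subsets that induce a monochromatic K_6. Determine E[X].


Let X = Σ_S X_S over the C(30, 6) = 593775 subsets S of size 6, where X_S = 1 if the K_6 on S is monochromatic.
For a fixed S, the K_6 on S has C(6, 2) = 15 edges. P[all 15 edges red] = (1/2)^15, and likewise for blue, so P[monochromatic] = 2·(1/2)^15 = 2^{1 − 15} = 1/16384.
By linearity: E[X] = C(30, 6) · 2^{1 − 15} = 593775 · 1/16384 = 593775/16384.
Numerically: E[X] ≈ 36.24115.

E[X] = C(30,6)·2^(1−C(6,2)) = 593775/16384 ≈ 36.24115.


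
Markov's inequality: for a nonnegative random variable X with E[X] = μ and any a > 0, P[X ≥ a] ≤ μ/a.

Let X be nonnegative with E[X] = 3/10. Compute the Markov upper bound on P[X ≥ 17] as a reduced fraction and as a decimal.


μ = E[X] = 3/10, a = 17.
Markov: P[X ≥ 17] ≤ μ/a = (3/10)/17 = 3/170.
Numerically: ≈ 0.0176.
(Since a = 17 > μ = 0.3000, the bound 3/170 is < 1 and informative.)

P[X ≥ 17] ≤ 3/170 ≈ 0.0176.


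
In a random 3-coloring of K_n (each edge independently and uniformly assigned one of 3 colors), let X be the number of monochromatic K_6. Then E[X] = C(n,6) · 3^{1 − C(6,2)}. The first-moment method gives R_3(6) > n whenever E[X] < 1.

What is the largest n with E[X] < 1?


We need C(n, 6) · 3^{1 − 15} < 1, i.e. C(n, 6) < 3^{15 − 1} = 4782969.
Check values of n near the boundary:
  n = 40: C(40, 6) = 3838380; 3838380 < 4782969? YES
  n = 41: C(41, 6) = 4496388; 4496388 < 4782969? YES
  n = 42: C(42, 6) = 5245786; 5245786 < 4782969? NO
The largest n with C(n, 6) < 4782969 is n = 41 (where E[X] = 1498796/1594323 ≈ 0.94008). Hence R_3(6) > 41, i.e. R_3(6) ≥ 42.

Largest n = 41; hence R_3(6) > 41.


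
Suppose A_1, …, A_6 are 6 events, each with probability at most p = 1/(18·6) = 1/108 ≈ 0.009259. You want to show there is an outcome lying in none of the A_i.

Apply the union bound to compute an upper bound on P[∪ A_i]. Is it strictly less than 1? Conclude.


Union bound: P[∪_{i=1}^{6} A_i] ≤ Σ_i P[A_i] ≤ 6·p = 6·(1/108) = 1/18.
Numerically: 1/18 ≈ 0.055556.
Is 1/18 < 1? YES.
Since P[∪ A_i] ≤ 1/18 < 1, the complement has P[∩ A_i^c] ≥ 1 − 1/18 = 17/18 > 0, so some outcome avoids every A_i.

6·p = 1/18 ≈ 0.055556; existence CERTIFIED by the union bound.


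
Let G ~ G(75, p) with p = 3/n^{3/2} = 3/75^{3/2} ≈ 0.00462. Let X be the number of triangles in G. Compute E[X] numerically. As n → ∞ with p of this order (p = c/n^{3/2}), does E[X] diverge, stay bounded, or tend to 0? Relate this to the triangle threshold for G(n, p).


Number of potential triangles: C(75, 3) = 67525.
Each occurs with probability p³ ≈ (0.00462)³ ≈ 9.85344e-08.
By linearity: E[X] = C(75, 3)·p³ ≈ 67525 · 9.85344e-08 ≈ 0.007.
Since α = 3/2 > 1, p = c/n^{3/2} = o(1/n) is below the triangle threshold p ~ 1/n. Asymptotically E[X] ~ (c³/6)·n^{3(1−α)} = (3³/6)·n^{-1.5} → 0, so by Markov's inequality G has no triangles w.h.p.

E[X] ≈ 0.007; in regime p = Θ(1/n^{3/2}) E[X] tends to 0 (below the triangle threshold p ~ 1/n).


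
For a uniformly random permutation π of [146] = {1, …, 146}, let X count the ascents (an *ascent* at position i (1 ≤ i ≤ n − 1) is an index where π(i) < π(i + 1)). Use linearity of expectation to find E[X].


Write X = Σ X_I over i = 1, …, 145, with X_I the indicator of one ascent.
There are 145 indicators.
For each fixed i, the pair (π(i), π(i+1)) is a uniformly random ordered pair of distinct values from {1, …, 146}; by symmetry P[π(i) < π(i+1)] = 1/2.
By linearity: E[X] = 145 · (1/2) = (146 − 1) · (1/2) = 145/2 ≈ 72.500000.

E[X] = 145/2 = 72.500000.


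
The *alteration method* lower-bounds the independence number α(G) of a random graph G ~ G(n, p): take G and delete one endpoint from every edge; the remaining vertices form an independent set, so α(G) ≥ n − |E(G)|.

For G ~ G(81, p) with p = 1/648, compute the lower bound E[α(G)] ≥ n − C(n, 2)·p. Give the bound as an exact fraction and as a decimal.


E[|E(G)|] = C(81, 2)·p = 3240 · (1/648) = 5.
E[α(G)] ≥ n − E[|E(G)|] = 81 − 5 = 76.
Numerically: ≈ 76.00000.
(This is only a lower bound; the true E[α(G)] may be larger.)

E[α(G)] ≥ 76 ≈ 76.00000.


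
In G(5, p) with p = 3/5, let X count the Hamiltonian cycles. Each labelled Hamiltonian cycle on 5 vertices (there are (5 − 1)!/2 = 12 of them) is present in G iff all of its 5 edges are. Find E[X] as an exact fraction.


K_5 has (5 − 1)!/2 = 12 labelled Hamiltonian cycles.
For each such Hamiltonian cycle H, let X_H = 1 if all 5 edges of H are present in G. Then P[X_H = 1] = p^{5} = (3/5)^{5} = 243/3125.
By linearity of expectation: E[X] = Σ_H E[X_H] = 12 · p^{5} = 12 · 243/3125 = 2916/3125.
Numerically: E[X] ≈ 0.933.

E[X] = 12 · (3/5)^{5} = 2916/3125 ≈ 0.933.


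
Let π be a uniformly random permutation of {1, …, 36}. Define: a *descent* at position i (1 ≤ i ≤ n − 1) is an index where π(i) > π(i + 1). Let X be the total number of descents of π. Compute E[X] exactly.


Write X = Σ X_I over i = 1, …, 35, with X_I the indicator of one descent.
There are 35 indicators.
For each fixed i, the pair (π(i), π(i+1)) is a uniformly random ordered pair of distinct values from {1, …, 36}; by symmetry P[π(i) > π(i+1)] = 1/2.
By linearity: E[X] = 35 · (1/2) = (36 − 1) · (1/2) = 35/2 ≈ 17.500.

E[X] = 35/2 = 17.500.


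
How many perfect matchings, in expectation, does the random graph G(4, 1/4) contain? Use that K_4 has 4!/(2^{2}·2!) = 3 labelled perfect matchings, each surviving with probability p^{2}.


K_4 has 4!/(2^{2}·2!) = 3 labelled perfect matchings.
For each such perfect matching H, let X_H = 1 if all 2 edges of H are present in G. Then P[X_H = 1] = p^{2} = (1/4)^{2} = 1/16.
By linearity: E[X] = Σ_H E[X_H] = 3 · p^{2} = 3 · 1/16 = 3/16.
Numerically: E[X] ≈ 0.1875.

E[X] = 3 · (1/4)^{2} = 3/16 ≈ 0.1875.


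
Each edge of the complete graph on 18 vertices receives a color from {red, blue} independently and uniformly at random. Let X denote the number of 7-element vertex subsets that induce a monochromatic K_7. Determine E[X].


Let X = Σ_S X_S over the C(18, 7) = 31824 subsets S of size 7, where X_S = 1 if the K_7 on S is monochromatic.
For a fixed S, the K_7 on S has C(7, 2) = 21 edges. P[all 21 edges red] = (1/2)^21, and likewise for blue, so P[monochromatic] = 2·(1/2)^21 = 2^{1 − 21} = 1/1048576.
By linearity: E[X] = C(18, 7) · 2^{1 − 21} = 31824 · 1/1048576 = 1989/65536.
Numerically: E[X] ≈ 0.03035.

E[X] = C(18,7)·2^(1−C(7,2)) = 1989/65536 ≈ 0.03035.
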